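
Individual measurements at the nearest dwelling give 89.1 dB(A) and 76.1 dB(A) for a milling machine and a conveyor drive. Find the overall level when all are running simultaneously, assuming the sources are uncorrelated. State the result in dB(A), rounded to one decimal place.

For uncorrelated sources the intensities add, so convert each level to linear form, sum, and take 10·log₁₀ of the total.
Σ 10^(L/10) = 10^(89.1/10) + 10^(76.1/10) = 8.536e+08.
L_total = 10·log₁₀(8.536e+08) = 89.31 dB(A).

89.3 dB(A)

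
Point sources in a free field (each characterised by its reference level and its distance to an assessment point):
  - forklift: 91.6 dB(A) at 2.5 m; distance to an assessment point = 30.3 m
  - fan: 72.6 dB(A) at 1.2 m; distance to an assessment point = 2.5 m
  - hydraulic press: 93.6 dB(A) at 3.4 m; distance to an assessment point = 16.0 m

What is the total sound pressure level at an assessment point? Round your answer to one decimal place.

Propagate each source to the receiver with L = L_ref − 20·log₁₀(r/r_ref), then add intensities.
forklift: 91.6 − 20·log₁₀(30.3/2.5) = 91.6 − 21.67 = 69.93 dB(A).
fan: 72.6 − 20·log₁₀(2.5/1.2) = 72.6 − 6.38 = 66.22 dB(A).
hydraulic press: 93.6 − 20·log₁₀(16.0/3.4) = 93.6 − 13.45 = 80.15 dB(A).
Σ 10^(L/10) = 1.175e+08 → L_total = 10·log₁₀(1.175e+08) = 80.70 dB(A).

80.7 dB(A)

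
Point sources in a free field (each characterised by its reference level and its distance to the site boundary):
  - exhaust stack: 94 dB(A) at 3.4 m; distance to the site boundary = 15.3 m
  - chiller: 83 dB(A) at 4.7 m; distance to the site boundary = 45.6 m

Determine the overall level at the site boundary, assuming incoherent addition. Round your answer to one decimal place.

Propagate each source to the receiver with L = L_ref − 20·log₁₀(r/r_ref), then add intensities.
exhaust stack: 94 − 20·log₁₀(15.3/3.4) = 94 − 13.06 = 80.94 dB(A).
chiller: 83 − 20·log₁₀(45.6/4.7) = 83 − 19.74 = 63.26 dB(A).
Σ 10^(L/10) = 1.262e+08 → L_total = 10·log₁₀(1.262e+08) = 81.01 dB(A).

81.0 dB(A)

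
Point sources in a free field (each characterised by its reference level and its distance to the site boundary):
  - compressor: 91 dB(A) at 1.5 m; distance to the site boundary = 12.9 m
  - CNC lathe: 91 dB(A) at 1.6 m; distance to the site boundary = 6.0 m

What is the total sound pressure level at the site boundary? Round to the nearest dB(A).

Apply inverse-square spreading to bring every level to the receiver, then sum 10^(L/10).
compressor: 91 − 20·log₁₀(12.9/1.5) = 91 − 18.69 = 72.31 dB(A).
CNC lathe: 91 − 20·log₁₀(6.0/1.6) = 91 − 11.48 = 79.52 dB(A).
Σ 10^(L/10) = 1.065e+08 → L_total = 10·log₁₀(1.065e+08) = 80.28 dB(A).

80 dB(A)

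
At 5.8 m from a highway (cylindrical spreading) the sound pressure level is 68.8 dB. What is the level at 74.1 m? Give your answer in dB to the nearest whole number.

For a line source, L₂ = L₁ − 10·log₁₀(r₂/r₁).
L₂ = 68.8 − 10·log₁₀(74.1/5.8) = 68.8 − 11.064 = 57.74 dB.

58 dB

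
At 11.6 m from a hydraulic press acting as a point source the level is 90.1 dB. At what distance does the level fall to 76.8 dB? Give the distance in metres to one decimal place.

53.6 m

Point-source spreading drops the level by 20·log₁₀(r₂/r₁); inverting, r₂/r₁ = 10^(ΔL/20).
r₂ = 11.6·10^((90.1−76.8)/20) = 11.6·10^(13.3/20) = 53.64 m.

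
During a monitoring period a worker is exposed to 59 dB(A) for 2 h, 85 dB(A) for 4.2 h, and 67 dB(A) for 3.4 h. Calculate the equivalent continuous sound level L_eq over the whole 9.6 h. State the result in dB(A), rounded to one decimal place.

81.5 dB(A)

The energy average is taken in the linear domain: L_eq = 10·log₁₀[(Σ tᵢ·10^(Lᵢ/10))/T], T = 9.6 h.
Σ tᵢ·10^(Lᵢ/10) = 2·10^(59/10) + 4.2·10^(85/10) + 3.4·10^(67/10) = 1.347e+09.
L_eq = 10·log₁₀(1.347e+09/9.6) = 81.47 dB(A).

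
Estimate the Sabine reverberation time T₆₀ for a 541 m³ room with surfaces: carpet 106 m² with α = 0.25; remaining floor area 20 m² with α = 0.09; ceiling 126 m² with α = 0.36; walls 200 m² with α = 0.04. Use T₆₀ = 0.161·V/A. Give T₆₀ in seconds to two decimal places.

A = Σ Sᵢαᵢ = 106·0.25 + 20·0.09 + 126·0.36 + 200·0.04 = 81.66 m².
T₆₀ = 0.161 × 541 / 81.66 = 1.067 s.

1.07 s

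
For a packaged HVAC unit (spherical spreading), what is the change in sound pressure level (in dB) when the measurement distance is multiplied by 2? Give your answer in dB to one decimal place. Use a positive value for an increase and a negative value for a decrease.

-6.0 dB

Point-source spreading: ΔL = −20·log₁₀(r₂/r₁).
ΔL = −20·log₁₀(2) = -6.02 dB.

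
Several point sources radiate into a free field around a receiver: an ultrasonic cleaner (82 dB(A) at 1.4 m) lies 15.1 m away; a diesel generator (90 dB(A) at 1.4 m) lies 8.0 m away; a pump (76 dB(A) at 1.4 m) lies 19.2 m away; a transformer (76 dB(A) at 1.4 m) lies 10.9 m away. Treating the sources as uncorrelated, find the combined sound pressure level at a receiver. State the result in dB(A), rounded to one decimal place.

75.2 dB(A)

First find each source's level at the receiver (point-source: −20·log₁₀(r/r_ref)), then combine on an intensity basis.
ultrasonic cleaner: 82 − 20·log₁₀(15.1/1.4) = 82 − 20.66 = 61.34 dB(A).
diesel generator: 90 − 20·log₁₀(8.0/1.4) = 90 − 15.14 = 74.86 dB(A).
pump: 76 − 20·log₁₀(19.2/1.4) = 76 − 22.74 = 53.26 dB(A).
transformer: 76 − 20·log₁₀(10.9/1.4) = 76 − 17.83 = 58.17 dB(A).
Σ 10^(L/10) = 3.286e+07 → L_total = 10·log₁₀(3.286e+07) = 75.17 dB(A).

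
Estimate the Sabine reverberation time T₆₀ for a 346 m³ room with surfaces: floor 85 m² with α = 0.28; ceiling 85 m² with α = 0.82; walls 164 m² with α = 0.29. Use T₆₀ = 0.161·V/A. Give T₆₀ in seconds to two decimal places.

0.39 s

A = Σ Sᵢαᵢ = 85·0.28 + 85·0.82 + 164·0.29 = 141.06 m².
T₆₀ = 0.161·V/A = 0.161·346/141.06 = 0.395 s.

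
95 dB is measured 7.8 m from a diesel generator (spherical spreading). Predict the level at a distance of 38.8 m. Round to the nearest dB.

81 dB

For a point source, L₂ = L₁ − 20·log₁₀(r₂/r₁).
L₂ = 95 − 20·log₁₀(38.8/7.8) = 95 − 13.935 = 81.07 dB.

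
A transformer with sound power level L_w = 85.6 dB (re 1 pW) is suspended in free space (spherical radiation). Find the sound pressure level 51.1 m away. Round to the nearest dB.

40 dB

The power spreads over a sphere of area 4π·r², so L_p = L_w − 10·log₁₀(4π·r²).
4π·r² = 3.281e+04 m², 10·log₁₀ of that is 45.161 dB.
L_p = 85.6 − 45.161 = 40.44 dB.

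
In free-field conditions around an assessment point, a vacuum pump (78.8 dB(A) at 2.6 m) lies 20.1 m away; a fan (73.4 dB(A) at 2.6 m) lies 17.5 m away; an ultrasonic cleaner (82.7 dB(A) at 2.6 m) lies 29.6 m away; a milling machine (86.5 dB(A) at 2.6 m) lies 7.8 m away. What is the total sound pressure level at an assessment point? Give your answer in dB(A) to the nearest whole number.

Apply inverse-square spreading to bring every level to the receiver, then sum 10^(L/10).
vacuum pump: 78.8 − 20·log₁₀(20.1/2.6) = 78.8 − 17.76 = 61.04 dB(A).
fan: 73.4 − 20·log₁₀(17.5/2.6) = 73.4 − 16.56 = 56.84 dB(A).
ultrasonic cleaner: 82.7 − 20·log₁₀(29.6/2.6) = 82.7 − 21.13 = 61.57 dB(A).
milling machine: 86.5 − 20·log₁₀(7.8/2.6) = 86.5 − 9.54 = 76.96 dB(A).
Σ 10^(L/10) = 5.282e+07 → L_total = 10·log₁₀(5.282e+07) = 77.23 dB(A).

77 dB(A)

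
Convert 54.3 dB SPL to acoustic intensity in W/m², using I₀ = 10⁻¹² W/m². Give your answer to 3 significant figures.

I/I₀ = 10^(54.3/10) = 2.692e+05, so I = 2.692e+05 × 10⁻¹² W/m².

2.69e-07 W/m²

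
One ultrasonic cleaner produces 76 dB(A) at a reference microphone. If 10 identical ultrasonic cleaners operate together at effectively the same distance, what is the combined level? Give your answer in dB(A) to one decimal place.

L_total = L₁ + 10·log₁₀ N for N identical incoherent sources.
L_total = 76 + 10·log₁₀(10) = 76 + 10.000 = 86.00 dB(A).

86.0 dB(A)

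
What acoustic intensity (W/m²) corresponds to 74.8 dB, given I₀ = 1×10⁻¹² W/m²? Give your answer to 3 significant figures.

I/I₀ = 10^(74.8/10) = 3.02e+07, so I = 3.02e+07 × 10⁻¹² W/m².

3.02e-05 W/m²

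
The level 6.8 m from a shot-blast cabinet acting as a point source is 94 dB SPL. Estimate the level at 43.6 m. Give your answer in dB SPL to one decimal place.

Point-source attenuation: ΔL = 20·log₁₀(r₂/r₁) = 20·log₁₀(43.6/6.8) = 16.140 dB.
L₂ = 94 − 20·log₁₀(43.6/6.8) = 94 − 16.140 = 77.86 dB SPL.

77.9 dB SPL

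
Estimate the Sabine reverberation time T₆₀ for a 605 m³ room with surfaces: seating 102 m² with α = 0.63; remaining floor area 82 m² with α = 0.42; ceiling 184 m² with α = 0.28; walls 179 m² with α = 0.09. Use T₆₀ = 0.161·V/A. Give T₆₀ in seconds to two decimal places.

0.59 s

Summing Sᵢαᵢ: 102·0.63 + 82·0.42 + 184·0.28 + 179·0.09 = 166.33 m².
T₆₀ = 0.161 × 605 / 166.33 = 0.586 s.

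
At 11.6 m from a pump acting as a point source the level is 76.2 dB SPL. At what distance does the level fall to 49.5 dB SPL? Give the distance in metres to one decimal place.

250.9 m

Point-source spreading drops the level by 20·log₁₀(r₂/r₁); inverting, r₂/r₁ = 10^(ΔL/20).
r₂ = 11.6·10^((76.2−49.5)/20) = 11.6·10^(26.7/20) = 250.88 m.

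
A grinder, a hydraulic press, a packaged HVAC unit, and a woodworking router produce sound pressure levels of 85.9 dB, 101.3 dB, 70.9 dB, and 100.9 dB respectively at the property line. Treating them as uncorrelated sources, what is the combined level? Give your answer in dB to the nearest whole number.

Incoherent sources combine by intensity addition: L_total = 10·log₁₀(Σ 10^(L_i/10)).
Σ 10^(L/10) = 10^(85.9/10) + 10^(101.3/10) + 10^(70.9/10) + 10^(100.9/10) = 2.619e+10.
L_total = 10·log₁₀(2.619e+10) = 104.18 dB.

104 dB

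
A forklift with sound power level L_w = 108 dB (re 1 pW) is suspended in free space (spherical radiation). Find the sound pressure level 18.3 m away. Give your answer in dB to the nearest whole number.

Free-field spherical radiation: L_p = L_w − 10·log₁₀(4π·r²), r = 18.3 m.
4π·r² = 4208 m², 10·log₁₀ of that is 36.241 dB.
L_p = 108 − 36.241 = 71.76 dB.

72 dB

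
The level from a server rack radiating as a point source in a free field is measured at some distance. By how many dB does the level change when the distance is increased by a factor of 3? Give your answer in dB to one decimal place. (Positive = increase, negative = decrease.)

With spherical spreading the level changes by −20·log₁₀(r₂/r₁).
ΔL = −20·log₁₀(3) = -9.54 dB.

-9.5 dB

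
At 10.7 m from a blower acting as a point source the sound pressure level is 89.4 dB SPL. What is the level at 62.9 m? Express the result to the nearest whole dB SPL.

Spherical spreading from a point source gives a 20·log₁₀(r₂/r₁) drop.
L₂ = 89.4 − 20·log₁₀(62.9/10.7) = 89.4 − 15.385 = 74.01 dB SPL.

74 dB SPL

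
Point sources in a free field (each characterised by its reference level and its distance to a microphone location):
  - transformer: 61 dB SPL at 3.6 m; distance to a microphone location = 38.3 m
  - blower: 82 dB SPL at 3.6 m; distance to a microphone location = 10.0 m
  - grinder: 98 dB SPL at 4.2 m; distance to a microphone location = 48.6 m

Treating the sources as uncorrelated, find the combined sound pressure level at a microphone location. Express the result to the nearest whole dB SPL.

78 dB SPL

First find each source's level at the receiver (point-source: −20·log₁₀(r/r_ref)), then combine on an intensity basis.
transformer: 61 − 20·log₁₀(38.3/3.6) = 61 − 20.54 = 40.46 dB SPL.
blower: 82 − 20·log₁₀(10.0/3.6) = 82 − 8.87 = 73.13 dB SPL.
grinder: 98 − 20·log₁₀(48.6/4.2) = 98 − 21.27 = 76.73 dB SPL.
Σ 10^(L/10) = 6.767e+07 → L_total = 10·log₁₀(6.767e+07) = 78.30 dB SPL.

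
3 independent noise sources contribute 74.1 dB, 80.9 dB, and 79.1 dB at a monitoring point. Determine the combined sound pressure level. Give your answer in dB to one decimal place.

83.6 dB

Incoherent sources combine by intensity addition: L_total = 10·log₁₀(Σ 10^(L_i/10)).
Σ 10^(L/10) = 10^(74.1/10) + 10^(80.9/10) + 10^(79.1/10) = 2.300e+08.
L_total = 10·log₁₀(2.300e+08) = 83.62 dB.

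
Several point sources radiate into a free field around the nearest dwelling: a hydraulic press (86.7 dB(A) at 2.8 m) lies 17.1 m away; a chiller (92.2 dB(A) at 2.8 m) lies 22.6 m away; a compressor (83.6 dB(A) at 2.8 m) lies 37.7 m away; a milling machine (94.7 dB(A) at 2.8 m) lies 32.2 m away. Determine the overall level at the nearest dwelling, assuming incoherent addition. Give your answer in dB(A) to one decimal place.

First find each source's level at the receiver (point-source: −20·log₁₀(r/r_ref)), then combine on an intensity basis.
hydraulic press: 86.7 − 20·log₁₀(17.1/2.8) = 86.7 − 15.72 = 70.98 dB(A).
chiller: 92.2 − 20·log₁₀(22.6/2.8) = 92.2 − 18.14 = 74.06 dB(A).
compressor: 83.6 − 20·log₁₀(37.7/2.8) = 83.6 − 22.58 = 61.02 dB(A).
milling machine: 94.7 − 20·log₁₀(32.2/2.8) = 94.7 − 21.21 = 73.49 dB(A).
Σ 10^(L/10) = 6.159e+07 → L_total = 10·log₁₀(6.159e+07) = 77.90 dB(A).

77.9 dB(A)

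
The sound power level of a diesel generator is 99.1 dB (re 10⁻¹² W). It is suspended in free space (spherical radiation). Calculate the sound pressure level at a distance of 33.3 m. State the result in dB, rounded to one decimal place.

Free-field spherical radiation: L_p = L_w − 10·log₁₀(4π·r²), r = 33.3 m.
4π·r² = 1.393e+04 m², 10·log₁₀ of that is 41.441 dB.
L_p = 99.1 − 41.441 = 57.66 dB.

57.7 dB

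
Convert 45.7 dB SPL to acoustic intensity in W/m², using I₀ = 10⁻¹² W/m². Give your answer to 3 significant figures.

3.72e-08 W/m²

I/I₀ = 10^(45.7/10) = 3.715e+04, so I = 3.715e+04 × 10⁻¹² W/m².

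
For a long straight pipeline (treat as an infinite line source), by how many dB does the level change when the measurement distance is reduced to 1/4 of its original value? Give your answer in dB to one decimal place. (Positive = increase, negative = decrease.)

Line-source spreading: ΔL = −10·log₁₀(r₂/r₁).
ΔL = −10·log₁₀(0.25) = +6.02 dB.

+6.0 dB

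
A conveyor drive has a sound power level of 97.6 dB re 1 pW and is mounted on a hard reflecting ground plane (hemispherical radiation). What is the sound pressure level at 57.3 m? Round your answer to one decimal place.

54.5 dB

Free-field hemispherical radiation: L_p = L_w − 10·log₁₀(2π·r²), r = 57.3 m.
2π·r² = 2.063e+04 m², 10·log₁₀ of that is 43.145 dB.
L_p = 97.6 − 43.145 = 54.46 dB.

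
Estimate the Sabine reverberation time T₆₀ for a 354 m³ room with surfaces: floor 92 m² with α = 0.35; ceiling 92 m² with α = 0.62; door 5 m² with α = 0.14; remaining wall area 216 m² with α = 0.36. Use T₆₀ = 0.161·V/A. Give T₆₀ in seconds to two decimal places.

Total absorption A = 92·0.35 + 92·0.62 + 5·0.14 + 216·0.36 = 167.70 m² sabins.
T₆₀ = 0.161 × 354 / 167.70 = 0.340 s.

0.34 s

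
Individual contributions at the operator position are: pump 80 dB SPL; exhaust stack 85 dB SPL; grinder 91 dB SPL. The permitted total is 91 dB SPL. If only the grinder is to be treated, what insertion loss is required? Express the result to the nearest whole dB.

2 dB

The untreated sources together contribute 10^(80/10) + 10^(85/10) = 4.162e+08, i.e. 86.19 dB SPL.
The limit corresponds to 10^(91/10) = 1.259e+09; subtracting the fixed part leaves 8.427e+08 for the grinder, i.e. 89.26 dB SPL.
Required insertion loss = 91 − 89.26 = 1.74 dB.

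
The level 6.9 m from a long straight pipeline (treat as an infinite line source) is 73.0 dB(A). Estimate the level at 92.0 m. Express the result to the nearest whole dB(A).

Line-source attenuation: ΔL = 10·log₁₀(r₂/r₁) = 10·log₁₀(92.0/6.9) = 11.249 dB.
L₂ = 73.0 − 10·log₁₀(92.0/6.9) = 73.0 − 11.249 = 61.75 dB(A).

62 dB(A)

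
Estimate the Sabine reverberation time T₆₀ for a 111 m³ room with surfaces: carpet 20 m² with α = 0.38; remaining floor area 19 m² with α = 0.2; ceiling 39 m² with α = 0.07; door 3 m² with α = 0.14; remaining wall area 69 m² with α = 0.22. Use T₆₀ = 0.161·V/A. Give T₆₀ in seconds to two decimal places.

0.60 s

Summing Sᵢαᵢ: 20·0.38 + 19·0.2 + 39·0.07 + 3·0.14 + 69·0.22 = 29.73 m².
T₆₀ = 0.161·V/A = 0.161·111/29.73 = 0.601 s.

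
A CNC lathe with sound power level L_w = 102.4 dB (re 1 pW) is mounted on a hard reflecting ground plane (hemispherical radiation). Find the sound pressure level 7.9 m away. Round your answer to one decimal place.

The power spreads over a hemisphere of area 2π·r², so L_p = L_w − 10·log₁₀(2π·r²).
2π·r² = 392.1 m², 10·log₁₀ of that is 25.934 dB.
L_p = 102.4 − 25.934 = 76.47 dB.

76.5 dB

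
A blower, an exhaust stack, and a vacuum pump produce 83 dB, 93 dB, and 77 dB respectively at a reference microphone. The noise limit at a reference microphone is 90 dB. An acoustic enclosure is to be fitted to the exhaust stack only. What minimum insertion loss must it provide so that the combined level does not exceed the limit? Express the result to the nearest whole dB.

4 dB

Everything except the exhaust stack sums to 10^(83/10) + 10^(77/10) = 2.496e+08 in linear terms, 83.97 dB.
The limit corresponds to 10^(90/10) = 1.000e+09; subtracting the fixed part leaves 7.504e+08 for the exhaust stack, i.e. 88.75 dB.
So the exhaust stack must be reduced from 93 to 88.75 dB: IL = 4.25 dB.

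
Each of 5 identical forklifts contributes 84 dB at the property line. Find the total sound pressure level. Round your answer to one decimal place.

91.0 dB

L_total = L₁ + 10·log₁₀ N for N identical incoherent sources.
L_total = 84 + 10·log₁₀(5) = 84 + 6.990 = 90.99 dB.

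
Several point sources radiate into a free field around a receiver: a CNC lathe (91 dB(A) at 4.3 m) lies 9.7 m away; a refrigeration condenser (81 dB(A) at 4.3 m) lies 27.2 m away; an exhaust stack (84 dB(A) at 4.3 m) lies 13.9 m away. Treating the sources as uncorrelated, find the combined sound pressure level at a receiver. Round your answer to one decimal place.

84.4 dB(A)

Apply inverse-square spreading to bring every level to the receiver, then sum 10^(L/10).
CNC lathe: 91 − 20·log₁₀(9.7/4.3) = 91 − 7.07 = 83.93 dB(A).
refrigeration condenser: 81 − 20·log₁₀(27.2/4.3) = 81 − 16.02 = 64.98 dB(A).
exhaust stack: 84 − 20·log₁₀(13.9/4.3) = 84 − 10.19 = 73.81 dB(A).
Σ 10^(L/10) = 2.746e+08 → L_total = 10·log₁₀(2.746e+08) = 84.39 dB(A).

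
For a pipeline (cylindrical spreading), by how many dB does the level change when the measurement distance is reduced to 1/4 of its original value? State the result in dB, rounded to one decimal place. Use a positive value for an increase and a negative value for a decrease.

+6.0 dB

A line source loses 3 dB per doubling of distance; generally ΔL = −10·log₁₀(r₂/r₁).
ΔL = −10·log₁₀(0.25) = +6.02 dB.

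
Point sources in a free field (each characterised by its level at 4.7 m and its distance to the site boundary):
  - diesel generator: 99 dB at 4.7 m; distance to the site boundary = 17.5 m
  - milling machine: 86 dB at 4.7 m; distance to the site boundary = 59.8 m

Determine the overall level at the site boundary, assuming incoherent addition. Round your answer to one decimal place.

87.6 dB

First find each source's level at the receiver (point-source: −20·log₁₀(r/r_ref)), then combine on an intensity basis.
diesel generator: 99 − 20·log₁₀(17.5/4.7) = 99 − 11.42 = 87.58 dB.
milling machine: 86 − 20·log₁₀(59.8/4.7) = 86 − 22.09 = 63.91 dB.
Σ 10^(L/10) = 5.754e+08 → L_total = 10·log₁₀(5.754e+08) = 87.60 dB.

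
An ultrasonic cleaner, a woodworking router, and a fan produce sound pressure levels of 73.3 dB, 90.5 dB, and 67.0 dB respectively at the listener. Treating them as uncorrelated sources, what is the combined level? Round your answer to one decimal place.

90.6 dB

Incoherent sources combine by intensity addition: L_total = 10·log₁₀(Σ 10^(L_i/10)).
Σ 10^(L/10) = 10^(73.3/10) + 10^(90.5/10) + 10^(67.0/10) = 1.148e+09.
L_total = 10·log₁₀(1.148e+09) = 90.60 dB.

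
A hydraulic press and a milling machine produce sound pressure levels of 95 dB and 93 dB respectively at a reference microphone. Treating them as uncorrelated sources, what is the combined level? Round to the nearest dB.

97 dB

For uncorrelated sources the intensities add, so convert each level to linear form, sum, and take 10·log₁₀ of the total.
Σ 10^(L/10) = 10^(95/10) + 10^(93/10) = 5.158e+09.
L_total = 10·log₁₀(5.158e+09) = 97.12 dB.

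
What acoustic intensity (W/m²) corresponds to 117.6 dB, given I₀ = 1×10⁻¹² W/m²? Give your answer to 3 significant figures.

0.575 W/m²

I/I₀ = 10^(117.6/10) = 5.754e+11, so I = 5.754e+11 × 10⁻¹² W/m².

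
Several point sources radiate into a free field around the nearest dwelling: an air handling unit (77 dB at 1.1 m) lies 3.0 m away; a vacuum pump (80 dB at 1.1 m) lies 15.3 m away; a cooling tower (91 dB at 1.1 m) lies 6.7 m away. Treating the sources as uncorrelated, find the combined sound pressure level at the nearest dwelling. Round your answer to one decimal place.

76.1 dB

First find each source's level at the receiver (point-source: −20·log₁₀(r/r_ref)), then combine on an intensity basis.
air handling unit: 77 − 20·log₁₀(3.0/1.1) = 77 − 8.71 = 68.29 dB.
vacuum pump: 80 − 20·log₁₀(15.3/1.1) = 80 − 22.87 = 57.13 dB.
cooling tower: 91 − 20·log₁₀(6.7/1.1) = 91 − 15.69 = 75.31 dB.
Σ 10^(L/10) = 4.119e+07 → L_total = 10·log₁₀(4.119e+07) = 76.15 dB.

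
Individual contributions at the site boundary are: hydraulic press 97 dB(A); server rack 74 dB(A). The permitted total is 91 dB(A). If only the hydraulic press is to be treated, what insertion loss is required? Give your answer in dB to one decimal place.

6.1 dB

Everything except the hydraulic press sums to 10^(74/10) = 2.512e+07 in linear terms, 74.00 dB(A).
To meet 91 dB(A) overall, the treated hydraulic press may contribute at most 10^(91/10) − 2.512e+07 = 1.234e+09, i.e. 90.91 dB(A).
Required insertion loss = 97 − 90.91 = 6.09 dB.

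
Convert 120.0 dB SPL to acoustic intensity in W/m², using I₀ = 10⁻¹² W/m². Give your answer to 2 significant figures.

I/I₀ = 10^(120.0/10) = 1e+12, so I = 1e+12 × 10⁻¹² W/m².

1.0 W/m²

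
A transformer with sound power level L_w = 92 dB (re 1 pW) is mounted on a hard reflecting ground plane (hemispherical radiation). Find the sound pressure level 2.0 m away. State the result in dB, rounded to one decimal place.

78.0 dB

L_p = L_w − 10·log₁₀(2π·r²) with r = 2.0 m.
2π·r² = 25.13 m², 10·log₁₀ of that is 14.002 dB.
L_p = 92 − 14.002 = 78.00 dB.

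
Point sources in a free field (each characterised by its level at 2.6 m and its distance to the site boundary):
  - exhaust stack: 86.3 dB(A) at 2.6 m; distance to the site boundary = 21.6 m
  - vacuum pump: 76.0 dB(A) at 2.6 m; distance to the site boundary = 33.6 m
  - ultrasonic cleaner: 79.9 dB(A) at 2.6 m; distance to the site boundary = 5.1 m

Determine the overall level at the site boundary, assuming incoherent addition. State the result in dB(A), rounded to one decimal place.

75.0 dB(A)

Apply inverse-square spreading to bring every level to the receiver, then sum 10^(L/10).
exhaust stack: 86.3 − 20·log₁₀(21.6/2.6) = 86.3 − 18.39 = 67.91 dB(A).
vacuum pump: 76.0 − 20·log₁₀(33.6/2.6) = 76.0 − 22.23 = 53.77 dB(A).
ultrasonic cleaner: 79.9 − 20·log₁₀(5.1/2.6) = 79.9 − 5.85 = 74.05 dB(A).
Σ 10^(L/10) = 3.182e+07 → L_total = 10·log₁₀(3.182e+07) = 75.03 dB(A).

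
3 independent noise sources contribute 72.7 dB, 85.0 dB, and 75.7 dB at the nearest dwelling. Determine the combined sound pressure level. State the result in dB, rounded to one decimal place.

Incoherent sources combine by intensity addition: L_total = 10·log₁₀(Σ 10^(L_i/10)).
Σ 10^(L/10) = 10^(72.7/10) + 10^(85.0/10) + 10^(75.7/10) = 3.720e+08.
L_total = 10·log₁₀(3.720e+08) = 85.71 dB.

85.7 dB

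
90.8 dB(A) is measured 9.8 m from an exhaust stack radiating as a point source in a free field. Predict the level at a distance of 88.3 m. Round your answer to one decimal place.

71.7 dB(A)

Spherical spreading from a point source gives a 20·log₁₀(r₂/r₁) drop.
L₂ = 90.8 − 20·log₁₀(88.3/9.8) = 90.8 − 19.095 = 71.71 dB(A).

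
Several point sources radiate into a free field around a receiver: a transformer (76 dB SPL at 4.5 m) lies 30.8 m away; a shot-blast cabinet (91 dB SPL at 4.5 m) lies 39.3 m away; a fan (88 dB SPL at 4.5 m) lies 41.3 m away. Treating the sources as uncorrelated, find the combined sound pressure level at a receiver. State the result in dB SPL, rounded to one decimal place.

74.0 dB SPL

First find each source's level at the receiver (point-source: −20·log₁₀(r/r_ref)), then combine on an intensity basis.
transformer: 76 − 20·log₁₀(30.8/4.5) = 76 − 16.71 = 59.29 dB SPL.
shot-blast cabinet: 91 − 20·log₁₀(39.3/4.5) = 91 − 18.82 = 72.18 dB SPL.
fan: 88 − 20·log₁₀(41.3/4.5) = 88 − 19.25 = 68.75 dB SPL.
Σ 10^(L/10) = 2.485e+07 → L_total = 10·log₁₀(2.485e+07) = 73.95 dB SPL.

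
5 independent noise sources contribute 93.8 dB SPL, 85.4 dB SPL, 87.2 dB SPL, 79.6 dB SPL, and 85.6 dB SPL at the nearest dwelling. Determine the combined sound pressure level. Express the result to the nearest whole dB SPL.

Incoherent sources combine by intensity addition: L_total = 10·log₁₀(Σ 10^(L_i/10)).
Σ 10^(L/10) = 10^(93.8/10) + 10^(85.4/10) + 10^(87.2/10) + 10^(79.6/10) + 10^(85.6/10) = 3.725e+09.
L_total = 10·log₁₀(3.725e+09) = 95.71 dB SPL.

96 dB SPL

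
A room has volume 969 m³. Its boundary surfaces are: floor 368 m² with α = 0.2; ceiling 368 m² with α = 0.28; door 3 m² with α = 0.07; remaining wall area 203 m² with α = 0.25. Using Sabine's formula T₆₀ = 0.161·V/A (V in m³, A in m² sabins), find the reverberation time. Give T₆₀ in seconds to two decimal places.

Summing Sᵢαᵢ: 368·0.2 + 368·0.28 + 3·0.07 + 203·0.25 = 227.60 m².
T₆₀ = 0.161 × 969 / 227.60 = 0.685 s.

0.69 s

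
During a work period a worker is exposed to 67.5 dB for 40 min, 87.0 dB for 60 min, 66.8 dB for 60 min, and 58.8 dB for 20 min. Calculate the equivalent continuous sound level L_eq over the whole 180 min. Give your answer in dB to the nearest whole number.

82 dB

Weight each interval's intensity by its duration and average over T = 180 min:
Σ tᵢ·10^(Lᵢ/10) = 40·10^(67.5/10) + 60·10^(87.0/10) + 60·10^(66.8/10) + 20·10^(58.8/10) = 3.060e+10.
L_eq = 10·log₁₀(3.060e+10/180) = 82.30 dB.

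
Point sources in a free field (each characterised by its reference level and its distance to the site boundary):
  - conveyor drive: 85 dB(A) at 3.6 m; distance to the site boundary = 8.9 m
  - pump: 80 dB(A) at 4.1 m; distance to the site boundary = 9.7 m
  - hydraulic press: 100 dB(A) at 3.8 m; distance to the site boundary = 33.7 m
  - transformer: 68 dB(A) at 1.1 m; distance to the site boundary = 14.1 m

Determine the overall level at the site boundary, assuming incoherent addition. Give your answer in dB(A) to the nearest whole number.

Propagate each source to the receiver with L = L_ref − 20·log₁₀(r/r_ref), then add intensities.
conveyor drive: 85 − 20·log₁₀(8.9/3.6) = 85 − 7.86 = 77.14 dB(A).
pump: 80 − 20·log₁₀(9.7/4.1) = 80 − 7.48 = 72.52 dB(A).
hydraulic press: 100 − 20·log₁₀(33.7/3.8) = 100 − 18.96 = 81.04 dB(A).
transformer: 68 − 20·log₁₀(14.1/1.1) = 68 − 22.16 = 45.84 dB(A).
Σ 10^(L/10) = 1.968e+08 → L_total = 10·log₁₀(1.968e+08) = 82.94 dB(A).

83 dB(A)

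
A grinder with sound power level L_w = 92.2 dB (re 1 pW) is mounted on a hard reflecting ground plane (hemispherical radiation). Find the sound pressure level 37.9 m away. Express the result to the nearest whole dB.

53 dB

L_p = L_w − 10·log₁₀(2π·r²) with r = 37.9 m.
2π·r² = 9025 m², 10·log₁₀ of that is 39.555 dB.
L_p = 92.2 − 39.555 = 52.65 dB.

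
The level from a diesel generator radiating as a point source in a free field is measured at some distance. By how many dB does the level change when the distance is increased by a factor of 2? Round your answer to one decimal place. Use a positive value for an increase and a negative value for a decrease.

A point source loses 6 dB per doubling of distance; generally ΔL = −20·log₁₀(r₂/r₁).
ΔL = −20·log₁₀(2) = -6.02 dB.

-6.0 dB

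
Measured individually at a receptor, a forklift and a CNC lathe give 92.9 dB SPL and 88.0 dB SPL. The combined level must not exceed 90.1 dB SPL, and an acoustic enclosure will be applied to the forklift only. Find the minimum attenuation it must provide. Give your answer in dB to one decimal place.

Everything except the forklift sums to 10^(88.0/10) = 6.310e+08 in linear terms, 88.00 dB SPL.
The limit corresponds to 10^(90.1/10) = 1.023e+09; subtracting the fixed part leaves 3.923e+08 for the forklift, i.e. 85.94 dB SPL.
Required insertion loss = 92.9 − 85.94 = 6.96 dB.

7.0 dB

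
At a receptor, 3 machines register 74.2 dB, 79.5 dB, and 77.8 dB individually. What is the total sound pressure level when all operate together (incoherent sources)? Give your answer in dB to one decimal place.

For uncorrelated sources the intensities add, so convert each level to linear form, sum, and take 10·log₁₀ of the total.
Σ 10^(L/10) = 10^(74.2/10) + 10^(79.5/10) + 10^(77.8/10) = 1.757e+08.
L_total = 10·log₁₀(1.757e+08) = 82.45 dB.

82.4 dB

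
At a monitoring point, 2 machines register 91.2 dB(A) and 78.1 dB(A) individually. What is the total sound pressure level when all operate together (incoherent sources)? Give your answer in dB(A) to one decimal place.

For uncorrelated sources the intensities add, so convert each level to linear form, sum, and take 10·log₁₀ of the total.
Σ 10^(L/10) = 10^(91.2/10) + 10^(78.1/10) = 1.383e+09.
L_total = 10·log₁₀(1.383e+09) = 91.41 dB(A).

91.4 dB(A)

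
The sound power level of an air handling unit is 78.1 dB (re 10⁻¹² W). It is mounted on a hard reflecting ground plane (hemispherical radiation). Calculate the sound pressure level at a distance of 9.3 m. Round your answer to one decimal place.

50.7 dB

The power spreads over a hemisphere of area 2π·r², so L_p = L_w − 10·log₁₀(2π·r²).
2π·r² = 543.4 m², 10·log₁₀ of that is 27.351 dB.
L_p = 78.1 − 27.351 = 50.75 dB.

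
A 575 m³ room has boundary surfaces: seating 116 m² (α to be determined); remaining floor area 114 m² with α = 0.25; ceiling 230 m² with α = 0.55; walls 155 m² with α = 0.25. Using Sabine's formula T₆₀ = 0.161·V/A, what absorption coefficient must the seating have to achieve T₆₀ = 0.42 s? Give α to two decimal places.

From T₆₀ = 0.161·V/A, the target T₆₀ = 0.42 s needs A = 0.161·575/0.42 = 220.42 m².
Absorption from the other surfaces = 114·0.25 + 230·0.55 + 155·0.25 = 193.75 m², so the seating must supply 26.67 m² over 116 m².
α = 26.67/116 = 0.230.

0.23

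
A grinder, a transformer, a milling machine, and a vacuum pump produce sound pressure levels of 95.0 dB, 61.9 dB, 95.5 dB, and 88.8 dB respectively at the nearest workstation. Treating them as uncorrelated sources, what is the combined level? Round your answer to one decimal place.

Incoherent sources combine by intensity addition: L_total = 10·log₁₀(Σ 10^(L_i/10)).
Σ 10^(L/10) = 10^(95.0/10) + 10^(61.9/10) + 10^(95.5/10) + 10^(88.8/10) = 7.471e+09.
L_total = 10·log₁₀(7.471e+09) = 98.73 dB.

98.7 dB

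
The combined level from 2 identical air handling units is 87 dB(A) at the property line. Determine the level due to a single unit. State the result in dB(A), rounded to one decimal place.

84.0 dB(A)

2 equal contributions raise the level by 10·log₁₀ 2 = 3.010 dB, so each unit alone gives 87 − 3.010.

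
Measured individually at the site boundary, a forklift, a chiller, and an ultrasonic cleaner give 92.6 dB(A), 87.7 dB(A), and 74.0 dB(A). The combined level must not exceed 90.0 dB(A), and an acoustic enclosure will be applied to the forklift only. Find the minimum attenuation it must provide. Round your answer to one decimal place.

6.7 dB

The untreated sources together contribute 10^(87.7/10) + 10^(74.0/10) = 6.140e+08, i.e. 87.88 dB(A).
The limit corresponds to 10^(90.0/10) = 1.000e+09; subtracting the fixed part leaves 3.860e+08 for the forklift, i.e. 85.87 dB(A).
Required insertion loss = 92.6 − 85.87 = 6.73 dB.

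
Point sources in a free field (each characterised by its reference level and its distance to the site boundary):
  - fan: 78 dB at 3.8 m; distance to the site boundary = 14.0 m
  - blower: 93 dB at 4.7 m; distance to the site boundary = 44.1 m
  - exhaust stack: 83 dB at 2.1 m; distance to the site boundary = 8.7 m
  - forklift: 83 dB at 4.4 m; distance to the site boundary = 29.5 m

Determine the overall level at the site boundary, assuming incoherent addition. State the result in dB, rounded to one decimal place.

Propagate each source to the receiver with L = L_ref − 20·log₁₀(r/r_ref), then add intensities.
fan: 78 − 20·log₁₀(14.0/3.8) = 78 − 11.33 = 66.67 dB.
blower: 93 − 20·log₁₀(44.1/4.7) = 93 − 19.45 = 73.55 dB.
exhaust stack: 83 − 20·log₁₀(8.7/2.1) = 83 − 12.35 = 70.65 dB.
forklift: 83 − 20·log₁₀(29.5/4.4) = 83 − 16.53 = 66.47 dB.
Σ 10^(L/10) = 4.338e+07 → L_total = 10·log₁₀(4.338e+07) = 76.37 dB.

76.4 dB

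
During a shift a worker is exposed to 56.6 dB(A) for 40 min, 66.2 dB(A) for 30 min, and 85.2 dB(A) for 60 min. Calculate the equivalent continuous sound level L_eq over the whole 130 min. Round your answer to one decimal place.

Weight each interval's intensity by its duration and average over T = 130 min:
Σ tᵢ·10^(Lᵢ/10) = 40·10^(56.6/10) + 30·10^(66.2/10) + 60·10^(85.2/10) = 2.001e+10.
L_eq = 10·log₁₀(2.001e+10/130) = 81.87 dB(A).

81.9 dB(A)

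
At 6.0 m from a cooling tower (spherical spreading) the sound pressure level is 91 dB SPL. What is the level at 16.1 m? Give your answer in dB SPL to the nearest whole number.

82 dB SPL

Spherical spreading from a point source gives a 20·log₁₀(r₂/r₁) drop.
L₂ = 91 − 20·log₁₀(16.1/6.0) = 91 − 8.573 = 82.43 dB SPL.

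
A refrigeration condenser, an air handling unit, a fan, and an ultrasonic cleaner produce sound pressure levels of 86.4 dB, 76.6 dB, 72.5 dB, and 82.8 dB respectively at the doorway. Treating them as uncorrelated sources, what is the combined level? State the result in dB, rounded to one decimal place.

Incoherent sources combine by intensity addition: L_total = 10·log₁₀(Σ 10^(L_i/10)).
Σ 10^(L/10) = 10^(86.4/10) + 10^(76.6/10) + 10^(72.5/10) + 10^(82.8/10) = 6.906e+08.
L_total = 10·log₁₀(6.906e+08) = 88.39 dB.

88.4 dB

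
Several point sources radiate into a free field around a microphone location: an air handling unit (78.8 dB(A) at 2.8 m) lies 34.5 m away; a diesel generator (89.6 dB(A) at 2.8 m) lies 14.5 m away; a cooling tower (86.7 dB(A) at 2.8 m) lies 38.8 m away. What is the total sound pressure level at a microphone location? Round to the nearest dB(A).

76 dB(A)

Propagate each source to the receiver with L = L_ref − 20·log₁₀(r/r_ref), then add intensities.
air handling unit: 78.8 − 20·log₁₀(34.5/2.8) = 78.8 − 21.81 = 56.99 dB(A).
diesel generator: 89.6 − 20·log₁₀(14.5/2.8) = 89.6 − 14.28 = 75.32 dB(A).
cooling tower: 86.7 − 20·log₁₀(38.8/2.8) = 86.7 − 22.83 = 63.87 dB(A).
Σ 10^(L/10) = 3.694e+07 → L_total = 10·log₁₀(3.694e+07) = 75.68 dB(A).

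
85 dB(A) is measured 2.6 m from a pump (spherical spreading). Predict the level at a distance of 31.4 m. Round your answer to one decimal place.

63.4 dB(A)

Spherical spreading from a point source gives a 20·log₁₀(r₂/r₁) drop.
L₂ = 85 − 20·log₁₀(31.4/2.6) = 85 − 21.639 = 63.36 dB(A).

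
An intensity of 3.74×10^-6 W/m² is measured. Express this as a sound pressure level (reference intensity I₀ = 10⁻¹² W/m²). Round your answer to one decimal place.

65.7 dB

Dividing by I₀ shifts the exponent by 12: I/I₀ = 3.74×10^6.
L = 10·(0.5729 + 6) = 65.73 dB.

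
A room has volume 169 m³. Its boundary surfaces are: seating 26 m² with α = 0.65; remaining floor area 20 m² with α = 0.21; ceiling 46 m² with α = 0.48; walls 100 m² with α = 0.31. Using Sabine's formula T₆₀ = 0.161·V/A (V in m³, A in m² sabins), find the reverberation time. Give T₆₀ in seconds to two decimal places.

Total absorption A = 26·0.65 + 20·0.21 + 46·0.48 + 100·0.31 = 74.18 m² sabins.
T₆₀ = 0.161 × 169 / 74.18 = 0.367 s.

0.37 s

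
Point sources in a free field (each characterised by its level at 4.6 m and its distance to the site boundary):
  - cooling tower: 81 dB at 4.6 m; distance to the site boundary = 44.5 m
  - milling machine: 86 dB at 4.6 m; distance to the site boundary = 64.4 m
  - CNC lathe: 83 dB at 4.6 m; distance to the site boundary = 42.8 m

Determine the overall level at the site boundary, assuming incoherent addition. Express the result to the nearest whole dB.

Propagate each source to the receiver with L = L_ref − 20·log₁₀(r/r_ref), then add intensities.
cooling tower: 81 − 20·log₁₀(44.5/4.6) = 81 − 19.71 = 61.29 dB.
milling machine: 86 − 20·log₁₀(64.4/4.6) = 86 − 22.92 = 63.08 dB.
CNC lathe: 83 − 20·log₁₀(42.8/4.6) = 83 − 19.37 = 63.63 dB.
Σ 10^(L/10) = 5.681e+06 → L_total = 10·log₁₀(5.681e+06) = 67.54 dB.

68 dB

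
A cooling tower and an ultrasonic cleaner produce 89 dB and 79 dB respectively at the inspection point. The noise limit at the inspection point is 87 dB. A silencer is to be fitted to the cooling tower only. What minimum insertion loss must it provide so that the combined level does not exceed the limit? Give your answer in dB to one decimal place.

Fixed contribution from the other source: Σ 10^(L/10) = 10^(79/10) = 7.943e+07 (79.00 dB).
To meet 87 dB overall, the treated cooling tower may contribute at most 10^(87/10) − 7.943e+07 = 4.218e+08, i.e. 86.25 dB.
So the cooling tower must be reduced from 89 to 86.25 dB: IL = 2.75 dB.

2.7 dB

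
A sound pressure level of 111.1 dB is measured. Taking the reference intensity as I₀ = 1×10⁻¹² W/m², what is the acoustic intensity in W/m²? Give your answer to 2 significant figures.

I/I₀ = 10^(111.1/10) = 1.288e+11, so I = 1.288e+11 × 10⁻¹² W/m².

0.13 W/m²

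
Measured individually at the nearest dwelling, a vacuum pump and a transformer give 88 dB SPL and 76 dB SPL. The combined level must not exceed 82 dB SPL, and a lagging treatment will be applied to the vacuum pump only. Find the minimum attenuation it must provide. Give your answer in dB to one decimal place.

Fixed contribution from the other source: Σ 10^(L/10) = 10^(76/10) = 3.981e+07 (76.00 dB SPL).
The limit corresponds to 10^(82/10) = 1.585e+08; subtracting the fixed part leaves 1.187e+08 for the vacuum pump, i.e. 80.74 dB SPL.
Required insertion loss = 88 − 80.74 = 7.26 dB.

7.3 dB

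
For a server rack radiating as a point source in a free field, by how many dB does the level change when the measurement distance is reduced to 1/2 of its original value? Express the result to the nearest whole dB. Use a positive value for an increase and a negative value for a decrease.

With spherical spreading the level changes by −20·log₁₀(r₂/r₁).
ΔL = −20·log₁₀(0.5) = +6.02 dB.

+6 dB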